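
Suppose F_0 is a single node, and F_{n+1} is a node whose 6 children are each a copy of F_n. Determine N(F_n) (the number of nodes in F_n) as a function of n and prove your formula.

Claim: N(F_n) = (6^{n+1} − 1)/5.

Base case: N(F_0) = 1, and (6^{0+1} − 1)/5 = 1.
Assume N(F_k) = (6^{k+1} − 1)/5.
Then N(F_{k+1}) = 1 + 6N(F_k) = 1 + 6·(6^{k+1} − 1)/5 = 1 + (6^{k+2} − 6)/5 = (5 + 6^{k+2} − 6)/5 = (6^{k+2} − 1)/5.
By induction, N(F_n) = (6^{n+1} − 1)/5 for all n ≥ 0.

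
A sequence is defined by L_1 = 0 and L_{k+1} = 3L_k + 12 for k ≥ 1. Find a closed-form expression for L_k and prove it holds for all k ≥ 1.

Claim: L_k = 2·3^k − 6.

Base case: L_1 = 0, and 2·3^1 − 6 = 6 − 6 = 0.
Assume L_m = 2·3^m − 6 for some m ≥ 1.
Then L_{m+1} = 3L_m + 12 = 3·(2·3^m − 6) + 12 = 6·3^m − 18 + 12 = 2·3^{m+1} − 6.
So the formula holds for m+1, and by induction L_k = 2·3^k − 6 for all k ≥ 1.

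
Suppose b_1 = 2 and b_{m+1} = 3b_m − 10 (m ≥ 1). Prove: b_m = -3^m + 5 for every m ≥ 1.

Base case: b_1 = 2, and -3^1 + 5 = -3 + 5 = 2.
Assume b_j = -3^j + 5 for some j ≥ 1.
Then b_{j+1} = 3b_j − 10 = 3·(-3^j + 5) − 10 = -3^{j+1} + 15 − 10 = -3^{j+1} + 5.
So the formula holds for j+1, and by induction b_m = -3^m + 5 for all m ≥ 1.

b_m = -3^m + 5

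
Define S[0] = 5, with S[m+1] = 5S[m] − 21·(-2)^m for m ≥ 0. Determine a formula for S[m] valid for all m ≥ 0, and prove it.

Claim: S[m] = 2·5^m + 3·(-2)^m.

Base case: S[0] = 5, and 2·5^0 + 3·(-2)^0 = 2 + 3 = 5.
Assume S[j] = 2·5^j + 3·(-2)^j for some j ≥ 0.
Then S[j+1] = 5S[j] − 21·(-2)^j = 5·(2·5^j + 3·(-2)^j) − 21·(-2)^j = 2·5^{j+1} + 15·(-2)^j − 21·(-2)^j = 2·5^{j+1} − 6·(-2)^j = 2·5^{j+1} + 3·(-2)^{j+1}.
By induction, S[m] = 2·5^m + 3·(-2)^m for all m ≥ 0.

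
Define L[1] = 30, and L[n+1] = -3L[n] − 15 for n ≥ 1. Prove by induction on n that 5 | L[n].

Base case: L[1] = 30 = 5·6, so 5 | L[1].
Assume 5 | L[m], so L[m] = 5t for some integer t.
Then L[m+1] = -3L[m] − 15 = -3·(5t) − 15 = 5(-3t − 3), so 5 | L[m+1].
So the property holds for m+1, and by induction 5 | L[n] for all n ≥ 1.

5 | L[n]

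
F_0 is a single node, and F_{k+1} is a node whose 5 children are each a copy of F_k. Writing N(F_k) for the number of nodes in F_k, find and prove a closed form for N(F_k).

Claim: N(F_k) = (5^{k+1} − 1)/4.

Base case: N(F_0) = 1, and (5^{0+1} − 1)/4 = 1.
Assume N(F_j) = (5^{j+1} − 1)/4.
Then N(F_{j+1}) = 1 + 5N(F_j) = 1 + 5·(5^{j+1} − 1)/4 = 1 + (5^{j+2} − 5)/4 = (4 + 5^{j+2} − 5)/4 = (5^{j+2} − 1)/4.
Hence N(F_k) = (5^{k+1} − 1)/4 for every k ≥ 0, by induction.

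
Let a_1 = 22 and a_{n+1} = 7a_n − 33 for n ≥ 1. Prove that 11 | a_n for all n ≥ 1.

Base case: a_1 = 22 = 11·2, so 11 | a_1.
Assume 11 | a_j, so a_j = 11t for some integer t.
Then a_{j+1} = 7a_j − 33 = 7·(11t) − 33 = 11(7t − 3), so 11 | a_{j+1}.
By induction, 11 | a_n for all n ≥ 1.

11 | a_n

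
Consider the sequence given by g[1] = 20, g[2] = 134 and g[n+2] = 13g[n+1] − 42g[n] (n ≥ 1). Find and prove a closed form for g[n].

Claim: g[n] = 2·7^n + 6^n.

Base cases: g[1] = 20 and 2·7^1 + 6^1 = 20; g[2] = 134 and 2·7^2 + 6^2 = 134.
Assume g[j] = 2·7^j + 6^j for all 1 ≤ j ≤ k, where k ≥ 2.
Then g[k+1] = 13g[k] − 42g[k−1] = 13·(2·7^k + 6^k) − 42·(2·7^{k−1} + 6^{k−1}) = 2·(13·7 − 42)7^{k−1} + (13·6 − 42)6^{k−1} = 98·7^{k−1} + 36·6^{k−1} = 2·7^{k+1} + 6^{k+1}.
This completes the inductive step, so g[n] = 2·7^n + 6^n for all n ≥ 1.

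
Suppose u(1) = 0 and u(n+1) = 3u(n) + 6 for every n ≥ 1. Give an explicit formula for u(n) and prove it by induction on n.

Claim: u(n) = 3^n − 3.

Base case: u(1) = 0, and 3^1 − 3 = 3 − 3 = 0.
Assume u(k) = 3^k − 3 for some k ≥ 1.
Then u(k+1) = 3u(k) + 6 = 3·(3^k − 3) + 6 = 3^{k+1} − 9 + 6 = 3^{k+1} − 3.
By induction, u(n) = 3^n − 3 for all n ≥ 1.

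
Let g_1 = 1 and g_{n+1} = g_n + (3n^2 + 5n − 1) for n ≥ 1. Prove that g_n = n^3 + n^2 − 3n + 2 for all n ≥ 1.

Base case: g_1 = 1, and 1^3 + 1^2 − 3·1 + 2 = 1.
Assume g_m = m^3 + m^2 − 3m + 2.
Then g_{m+1} = g_m + (3m^2 + 5m − 1) = (m^3 + m^2 − 3m + 2) + (3m^2 + 5m − 1) = m^3 + 4m^2 + 2m + 1,
and (m+1)^3 + (m+1)^2 − 3·(m+1) + 2 = m^3 + 4m^2 + 2m + 1.
Hence g_n = n^3 + n^2 − 3n + 2 for every n ≥ 1, by induction.

g_n = n^3 + n^2 − 3n + 2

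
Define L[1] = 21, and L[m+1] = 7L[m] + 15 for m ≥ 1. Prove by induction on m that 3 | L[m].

Base case: L[1] = 21 = 3·7, so 3 | L[1].
Assume 3 | L[r], so L[r] = 3t for some integer t.
Then L[r+1] = 7L[r] + 15 = 7·(3t) + 15 = 3(7t + 5), so 3 | L[r+1].
So the property holds for r+1, and by induction 3 | L[m] for all m ≥ 1.

3 | L[m]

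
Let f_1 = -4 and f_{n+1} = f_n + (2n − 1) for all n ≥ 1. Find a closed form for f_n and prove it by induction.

Claim: f_n = n^2 − 2n − 3.

Base case: f_1 = -4, and 1^2 − 2·1 − 3 = -4.
Assume f_j = j^2 − 2j − 3.
Then f_{j+1} = f_j + (2j − 1) = (j^2 − 2j − 3) + (2j − 1) = j^2 − 4,
and (j+1)^2 − 2·(j+1) − 3 = j^2 − 4.
By induction, f_n = n^2 − 2n − 3 for all n ≥ 1.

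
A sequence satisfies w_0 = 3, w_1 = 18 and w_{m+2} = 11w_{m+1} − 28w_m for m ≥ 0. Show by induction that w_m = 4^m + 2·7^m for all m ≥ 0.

Base cases: w_0 = 3 and 4^0 + 2·7^0 = 3; w_1 = 18 and 4^1 + 2·7^1 = 18.
Assume w_j = 4^j + 2·7^j for all 0 ≤ j ≤ k, where k ≥ 1.
Then w_{k+1} = 11w_k − 28w_{k−1} = 11·(4^k + 2·7^k) − 28·(4^{k−1} + 2·7^{k−1}) = (11·4 − 28)4^{k−1} + 2·(11·7 − 28)7^{k−1} = 16·4^{k−1} + 98·7^{k−1} = 4^{k+1} + 2·7^{k+1}.
This completes the inductive step, so w_m = 4^m + 2·7^m for all m ≥ 0.

w_m = 4^m + 2·7^m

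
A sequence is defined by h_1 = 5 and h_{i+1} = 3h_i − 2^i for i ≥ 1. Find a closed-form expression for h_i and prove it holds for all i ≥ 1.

Claim: h_i = 3^i + 2^i.

Base case: h_1 = 5, and 3^1 + 2^1 = 3 + 2 = 5.
Assume h_j = 3^j + 2^j for some j ≥ 1.
Then h_{j+1} = 3h_j − 2^j = 3·(3^j + 2^j) − 2^j = 3^{j+1} + 3·2^j − 2^j = 3^{j+1} + 2·2^j = 3^{j+1} + 2^{j+1}.
So the formula holds for j+1, and by induction h_i = 3^i + 2^i for all i ≥ 1.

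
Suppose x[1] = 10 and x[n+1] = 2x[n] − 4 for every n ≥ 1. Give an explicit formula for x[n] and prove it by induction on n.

Claim: x[n] = 3·2^n + 4.

Base case: x[1] = 10, and 3·2^1 + 4 = 6 + 4 = 10.
Assume x[r] = 3·2^r + 4 for some r ≥ 1.
Then x[r+1] = 2x[r] − 4 = 2·(3·2^r + 4) − 4 = 6·2^r + 8 − 4 = 3·2^{r+1} + 4.
This completes the inductive step, so x[n] = 3·2^n + 4 for all n ≥ 1.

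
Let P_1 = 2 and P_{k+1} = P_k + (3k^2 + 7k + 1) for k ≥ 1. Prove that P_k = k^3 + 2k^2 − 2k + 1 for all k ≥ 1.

Base case: P_1 = 2, and 1^3 + 2·1^2 − 2·1 + 1 = 2.
Assume P_j = j^3 + 2j^2 − 2j + 1.
Then P_{j+1} = P_j + (3j^2 + 7j + 1) = (j^3 + 2j^2 − 2j + 1) + (3j^2 + 7j + 1) = j^3 + 5j^2 + 5j + 2,
and (j+1)^3 + 2·(j+1)^2 − 2·(j+1) + 1 = j^3 + 5j^2 + 5j + 2.
This completes the inductive step, so P_k = k^3 + 2k^2 − 2k + 1 for all k ≥ 1.

P_k = k^3 + 2k^2 − 2k + 1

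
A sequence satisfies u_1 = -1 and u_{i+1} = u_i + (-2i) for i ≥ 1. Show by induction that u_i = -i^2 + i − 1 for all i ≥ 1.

Base case: u_1 = -1, and -1^2 + 1 − 1 = -1.
Assume u_k = -k^2 + k − 1.
Then u_{k+1} = u_k + (-2k) = (-k^2 + k − 1) + (-2k) = -k^2 − k − 1,
and -(k+1)^2 + (k+1) − 1 = -k^2 − k − 1.
Hence u_i = -i^2 + i − 1 for every i ≥ 1, by induction.

u_i = -i^2 + i − 1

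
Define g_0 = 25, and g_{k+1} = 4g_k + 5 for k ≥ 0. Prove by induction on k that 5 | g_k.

Base case: g_0 = 25 = 5·5, so 5 | g_0.
Assume 5 | g_r, so g_r = 5t for some integer t.
Then g_{r+1} = 4g_r + 5 = 4·(5t) + 5 = 5(4t + 1), so 5 | g_{r+1}.
This completes the inductive step, so 5 | g_k for all k ≥ 0.

5 | g_k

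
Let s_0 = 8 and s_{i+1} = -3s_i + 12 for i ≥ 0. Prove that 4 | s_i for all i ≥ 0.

Base case: s_0 = 8 = 4·2, so 4 | s_0.
Assume 4 | s_j, so s_j = 4t for some integer t.
Then s_{j+1} = -3s_j + 12 = -3·(4t) + 12 = 4(-3t + 3), so 4 | s_{j+1}.
So the property holds for j+1, and by induction 4 | s_i for all i ≥ 0.

4 | s_i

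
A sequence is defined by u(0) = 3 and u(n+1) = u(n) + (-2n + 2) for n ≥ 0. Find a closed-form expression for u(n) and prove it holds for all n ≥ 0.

Claim: u(n) = -n^2 + 3n + 3.

Base case: u(0) = 3, and -0^2 + 3·0 + 3 = 3.
Assume u(r) = -r^2 + 3r + 3.
Then u(r+1) = u(r) + (-2r + 2) = (-r^2 + 3r + 3) + (-2r + 2) = -r^2 + r + 5,
and -(r+1)^2 + 3·(r+1) + 3 = -r^2 + r + 5.
By induction, u(n) = -n^2 + 3n + 3 for all n ≥ 0.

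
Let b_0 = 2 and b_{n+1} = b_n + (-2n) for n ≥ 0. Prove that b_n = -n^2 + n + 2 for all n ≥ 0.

Base case: b_0 = 2, and -0^2 + 0 + 2 = 2.
Assume b_r = -r^2 + r + 2.
Then b_{r+1} = b_r + (-2r) = (-r^2 + r + 2) + (-2r) = -r^2 − r + 2,
and -(r+1)^2 + (r+1) + 2 = -r^2 − r + 2.
This completes the inductive step, so b_n = -n^2 + n + 2 for all n ≥ 0.

b_n = -n^2 + n + 2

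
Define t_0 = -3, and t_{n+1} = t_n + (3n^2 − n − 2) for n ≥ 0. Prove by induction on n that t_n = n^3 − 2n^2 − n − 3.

Base case: t_0 = -3, and 0^3 − 2·0^2 − 0 − 3 = -3.
Assume t_k = k^3 − 2k^2 − k − 3.
Then t_{k+1} = t_k + (3k^2 − k − 2) = (k^3 − 2k^2 − k − 3) + (3k^2 − k − 2) = k^3 + k^2 − 2k − 5,
and (k+1)^3 − 2·(k+1)^2 − (k+1) − 3 = k^3 + k^2 − 2k − 5.
Hence t_n = n^3 − 2n^2 − n − 3 for every n ≥ 0, by induction.

t_n = n^3 − 2n^2 − n − 3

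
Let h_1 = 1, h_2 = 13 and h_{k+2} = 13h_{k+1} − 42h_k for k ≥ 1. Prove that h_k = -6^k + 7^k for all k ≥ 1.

Base cases: h_1 = 1 and -6^1 + 7^1 = 1; h_2 = 13 and -6^2 + 7^2 = 13.
Assume h_j = -6^j + 7^j for all 1 ≤ j ≤ r, where r ≥ 2.
Then h_{r+1} = 13h_r − 42h_{r−1} = 13·(-6^r + 7^r) − 42·(-6^{r−1} + 7^{r−1}) = -(13·6 − 42)6^{r−1} + (13·7 − 42)7^{r−1} = -36·6^{r−1} + 49·7^{r−1} = -6^{r+1} + 7^{r+1}.
By strong induction, h_k = -6^k + 7^k for all k ≥ 1.

h_k = -6^k + 7^k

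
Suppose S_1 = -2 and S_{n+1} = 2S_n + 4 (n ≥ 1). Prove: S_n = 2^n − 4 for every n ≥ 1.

Base case: S_1 = -2, and 2^1 − 4 = 2 − 4 = -2.
Assume S_r = 2^r − 4 for some r ≥ 1.
Then S_{r+1} = 2S_r + 4 = 2·(2^r − 4) + 4 = 2^{r+1} − 8 + 4 = 2^{r+1} − 4.
By induction, S_n = 2^n − 4 for all n ≥ 1.

S_n = 2^n − 4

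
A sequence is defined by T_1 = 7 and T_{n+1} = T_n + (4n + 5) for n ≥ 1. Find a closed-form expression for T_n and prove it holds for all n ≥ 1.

Claim: T_n = 2n^2 + 3n + 2.

Base case: T_1 = 7, and 2·1^2 + 3·1 + 2 = 7.
Assume T_r = 2r^2 + 3r + 2.
Then T_{r+1} = T_r + (4r + 5) = (2r^2 + 3r + 2) + (4r + 5) = 2r^2 + 7r + 7,
and 2·(r+1)^2 + 3·(r+1) + 2 = 2r^2 + 7r + 7.
Hence T_n = 2n^2 + 3n + 2 for every n ≥ 1, by induction.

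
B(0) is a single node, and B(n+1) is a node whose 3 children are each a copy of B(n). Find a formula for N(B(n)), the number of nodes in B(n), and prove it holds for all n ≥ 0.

Claim: N(B(n)) = (3^{n+1} − 1)/2.

Base case: N(B(0)) = 1, and (3^{0+1} − 1)/2 = 1.
Assume N(B(m)) = (3^{m+1} − 1)/2.
Then N(B(m+1)) = 1 + 3N(B(m)) = 1 + 3·(3^{m+1} − 1)/2 = 1 + (3^{m+2} − 3)/2 = (2 + 3^{m+2} − 3)/2 = (3^{m+2} − 1)/2.
So the formula holds for m+1, and by induction N(B(n)) = (3^{n+1} − 1)/2 for all n ≥ 0.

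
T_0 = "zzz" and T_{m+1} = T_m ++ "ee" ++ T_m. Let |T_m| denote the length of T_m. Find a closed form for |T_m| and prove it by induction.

Claim: |T_m| = 5·2^m − 2.

Base case: |T_0| = 3, and 5·2^0 − 2 = 3.
Assume |T_r| = 5·2^r − 2.
Then |T_{r+1}| = |T_r| + 2 + |T_r| = 2|T_r| + 2 = 2(5·2^r − 2) + 2 = 5·2^{r+1} − 4 + 2 = 5·2^{r+1} − 2.
By induction, |T_m| = 5·2^m − 2 for all m ≥ 0.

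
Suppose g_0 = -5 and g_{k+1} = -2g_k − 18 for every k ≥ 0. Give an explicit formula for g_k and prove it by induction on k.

Claim: g_k = (-2)^k − 6.

Base case: g_0 = -5, and (-2)^0 − 6 = 1 − 6 = -5.
Assume g_j = (-2)^j − 6 for some j ≥ 0.
Then g_{j+1} = -2g_j − 18 = -2·((-2)^j − 6) − 18 = -2·(-2)^j + 12 − 18 = (-2)^{j+1} − 6.
This completes the inductive step, so g_k = (-2)^k − 6 for all k ≥ 0.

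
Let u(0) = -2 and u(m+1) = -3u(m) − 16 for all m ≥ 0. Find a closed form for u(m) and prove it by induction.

Claim: u(m) = 2·(-3)^m − 4.

Base case: u(0) = -2, and 2·(-3)^0 − 4 = 2 − 4 = -2.
Assume u(k) = 2·(-3)^k − 4 for some k ≥ 0.
Then u(k+1) = -3u(k) − 16 = -3·(2·(-3)^k − 4) − 16 = -6·(-3)^k + 12 − 16 = 2·(-3)^{k+1} − 4.
This completes the inductive step, so u(m) = 2·(-3)^m − 4 for all m ≥ 0.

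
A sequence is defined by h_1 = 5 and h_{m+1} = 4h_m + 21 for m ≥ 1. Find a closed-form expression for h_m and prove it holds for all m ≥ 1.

Claim: h_m = 3·4^m − 7.

Base case: h_1 = 5, and 3·4^1 − 7 = 12 − 7 = 5.
Assume h_j = 3·4^j − 7 for some j ≥ 1.
Then h_{j+1} = 4h_j + 21 = 4·(3·4^j − 7) + 21 = 12·4^j − 28 + 21 = 3·4^{j+1} − 7.
This completes the inductive step, so h_m = 3·4^m − 7 for all m ≥ 1.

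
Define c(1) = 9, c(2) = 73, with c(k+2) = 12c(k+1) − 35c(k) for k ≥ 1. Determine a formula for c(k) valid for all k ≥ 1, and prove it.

Claim: c(k) = -5^k + 2·7^k.

Base cases: c(1) = 9 and -5^1 + 2·7^1 = 9; c(2) = 73 and -5^2 + 2·7^2 = 73.
Assume c(i) = -5^i + 2·7^i for all 1 ≤ i ≤ j, where j ≥ 2.
Then c(j+1) = 12c(j) − 35c(j−1) = 12·(-5^j + 2·7^j) − 35·(-5^{j−1} + 2·7^{j−1}) = -(12·5 − 35)5^{j−1} + 2·(12·7 − 35)7^{j−1} = -25·5^{j−1} + 98·7^{j−1} = -5^{j+1} + 2·7^{j+1}.
Hence c(k) = -5^k + 2·7^k for every k ≥ 1, by strong induction.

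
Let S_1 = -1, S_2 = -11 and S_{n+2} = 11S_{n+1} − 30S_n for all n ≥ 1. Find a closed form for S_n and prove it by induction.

Claim: S_n = -6^n + 5^n.

Base cases: S_1 = -1 and -6^1 + 5^1 = -1; S_2 = -11 and -6^2 + 5^2 = -11.
Assume S_i = -6^i + 5^i for all 1 ≤ i ≤ j, where j ≥ 2.
Then S_{j+1} = 11S_j − 30S_{j−1} = 11·(-6^j + 5^j) − 30·(-6^{j−1} + 5^{j−1}) = -(11·6 − 30)6^{j−1} + (11·5 − 30)5^{j−1} = -36·6^{j−1} + 25·5^{j−1} = -6^{j+1} + 5^{j+1}.
Hence S_n = -6^n + 5^n for every n ≥ 1, by strong induction.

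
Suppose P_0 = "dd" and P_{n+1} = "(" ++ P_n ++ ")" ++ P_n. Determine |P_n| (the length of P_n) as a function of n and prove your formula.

Claim: |P_n| = 2^{n+2} − 2.

Base case: |P_0| = 2, and 2^{0+2} − 2 = 2.
Assume |P_m| = 2^{m+2} − 2.
Then |P_{m+1}| = 1 + |P_m| + 1 + |P_m| = 2|P_m| + 2 = 2(2^{m+2} − 2) + 2 = 2^{m+3} − 4 + 2 = 2^{m+3} − 2.
Hence |P_n| = 2^{n+2} − 2 for every n ≥ 0, by induction.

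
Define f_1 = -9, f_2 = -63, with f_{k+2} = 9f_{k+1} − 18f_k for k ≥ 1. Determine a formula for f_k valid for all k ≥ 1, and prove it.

Claim: f_k = 3^k − 2·6^k.

Base cases: f_1 = -9 and 3^1 − 2·6^1 = -9; f_2 = -63 and 3^2 − 2·6^2 = -63.
Assume f_j = 3^j − 2·6^j for all 1 ≤ j ≤ r, where r ≥ 2.
Then f_{r+1} = 9f_r − 18f_{r−1} = 9·(3^r − 2·6^r) − 18·(3^{r−1} − 2·6^{r−1}) = (9·3 − 18)3^{r−1} − 2·(9·6 − 18)6^{r−1} = 9·3^{r−1} − 72·6^{r−1} = 3^{r+1} − 2·6^{r+1}.
So the formula holds for r+1, and by strong induction f_k = 3^k − 2·6^k for all k ≥ 1.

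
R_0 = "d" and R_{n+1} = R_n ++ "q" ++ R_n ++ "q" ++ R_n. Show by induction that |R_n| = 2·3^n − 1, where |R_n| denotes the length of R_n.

Base case: |R_0| = 1, and 2·3^0 − 1 = 1.
Assume |R_k| = 2·3^k − 1.
Then |R_{k+1}| = 3|R_k| + 2 = 3(2·3^k − 1) + 2 = 2·3^{k+1} − 3 + 2 = 2·3^{k+1} − 1.
So the formula holds for k+1, and by induction |R_n| = 2·3^n − 1 for all n ≥ 0.

|R_n| = 2·3^n − 1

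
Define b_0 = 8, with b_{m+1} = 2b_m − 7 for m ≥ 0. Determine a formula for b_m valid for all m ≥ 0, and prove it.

Claim: b_m = 2^m + 7.

Base case: b_0 = 8, and 2^0 + 7 = 1 + 7 = 8.
Assume b_r = 2^r + 7 for some r ≥ 0.
Then b_{r+1} = 2b_r − 7 = 2·(2^r + 7) − 7 = 2^{r+1} + 14 − 7 = 2^{r+1} + 7.
By induction, b_m = 2^m + 7 for all m ≥ 0.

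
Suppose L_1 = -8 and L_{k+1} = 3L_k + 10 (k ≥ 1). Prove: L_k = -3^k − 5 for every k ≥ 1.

Base case: L_1 = -8, and -3^1 − 5 = -3 − 5 = -8.
Assume L_m = -3^m − 5 for some m ≥ 1.
Then L_{m+1} = 3L_m + 10 = 3·(-3^m − 5) + 10 = -3^{m+1} − 15 + 10 = -3^{m+1} − 5.
So the formula holds for m+1, and by induction L_k = -3^k − 5 for all k ≥ 1.

L_k = -3^k − 5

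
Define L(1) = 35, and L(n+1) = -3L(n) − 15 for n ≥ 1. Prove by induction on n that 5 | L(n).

Base case: L(1) = 35 = 5·7, so 5 | L(1).
Assume 5 | L(m), so L(m) = 5t for some integer t.
Then L(m+1) = -3L(m) − 15 = -3·(5t) − 15 = 5(-3t − 3), so 5 | L(m+1).
So the property holds for m+1, and by induction 5 | L(n) for all n ≥ 1.

5 | L(n)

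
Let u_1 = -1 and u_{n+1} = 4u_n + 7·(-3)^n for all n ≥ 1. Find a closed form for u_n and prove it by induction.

Claim: u_n = -4^n − (-3)^n.

Base case: u_1 = -1, and -4^1 − (-3)^1 = -4 + 3 = -1.
Assume u_k = -4^k − (-3)^k for some k ≥ 1.
Then u_{k+1} = 4u_k + 7·(-3)^k = 4·(-4^k − (-3)^k) + 7·(-3)^k = -4^{k+1} − 4·(-3)^k + 7·(-3)^k = -4^{k+1} + 3·(-3)^k = -4^{k+1} − (-3)^{k+1}.
Hence u_n = -4^n − (-3)^n for every n ≥ 1, by induction.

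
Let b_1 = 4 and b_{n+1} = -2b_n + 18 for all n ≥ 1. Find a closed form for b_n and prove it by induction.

Claim: b_n = (-2)^n + 6.

Base case: b_1 = 4, and (-2)^1 + 6 = -2 + 6 = 4.
Assume b_k = (-2)^k + 6 for some k ≥ 1.
Then b_{k+1} = -2b_k + 18 = -2·((-2)^k + 6) + 18 = -2·(-2)^k − 12 + 18 = (-2)^{k+1} + 6.
Hence b_n = (-2)^n + 6 for every n ≥ 1, by induction.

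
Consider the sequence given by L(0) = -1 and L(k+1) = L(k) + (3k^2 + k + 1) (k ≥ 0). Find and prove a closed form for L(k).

Claim: L(k) = k^3 − k^2 + k − 1.

Base case: L(0) = -1, and 0^3 − 0^2 + 0 − 1 = -1.
Assume L(r) = r^3 − r^2 + r − 1.
Then L(r+1) = L(r) + (3r^2 + r + 1) = (r^3 − r^2 + r − 1) + (3r^2 + r + 1) = r^3 + 2r^2 + 2r,
and (r+1)^3 − (r+1)^2 + (r+1) − 1 = r^3 + 2r^2 + 2r.
By induction, L(k) = k^3 − k^2 + k − 1 for all k ≥ 0.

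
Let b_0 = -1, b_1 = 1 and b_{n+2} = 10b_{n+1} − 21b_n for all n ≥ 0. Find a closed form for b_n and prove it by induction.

Claim: b_n = 7^n − 2·3^n.

Base cases: b_0 = -1 and 7^0 − 2·3^0 = -1; b_1 = 1 and 7^1 − 2·3^1 = 1.
Assume b_i = 7^i − 2·3^i for all 0 ≤ i ≤ j, where j ≥ 1.
Then b_{j+1} = 10b_j − 21b_{j−1} = 10·(7^j − 2·3^j) − 21·(7^{j−1} − 2·3^{j−1}) = (10·7 − 21)7^{j−1} − 2·(10·3 − 21)3^{j−1} = 49·7^{j−1} − 18·3^{j−1} = 7^{j+1} − 2·3^{j+1}.
Hence b_n = 7^n − 2·3^n for every n ≥ 0, by strong induction.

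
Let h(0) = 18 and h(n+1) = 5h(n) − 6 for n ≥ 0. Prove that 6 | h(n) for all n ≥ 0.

Base case: h(0) = 18 = 6·3, so 6 | h(0).
Assume 6 | h(j), so h(j) = 6t for some integer t.
Then h(j+1) = 5h(j) − 6 = 5·(6t) − 6 = 6(5t − 1), so 6 | h(j+1).
By induction, 6 | h(n) for all n ≥ 0.

6 | h(n)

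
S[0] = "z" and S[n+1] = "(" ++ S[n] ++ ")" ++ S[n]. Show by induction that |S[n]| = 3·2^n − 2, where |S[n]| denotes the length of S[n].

Base case: |S[0]| = 1, and 3·2^0 − 2 = 1.
Assume |S[r]| = 3·2^r − 2.
Then |S[r+1]| = 1 + |S[r]| + 1 + |S[r]| = 2|S[r]| + 2 = 2(3·2^r − 2) + 2 = 3·2^{r+1} − 4 + 2 = 3·2^{r+1} − 2.
By induction, |S[n]| = 3·2^n − 2 for all n ≥ 0.

|S[n]| = 3·2^n − 2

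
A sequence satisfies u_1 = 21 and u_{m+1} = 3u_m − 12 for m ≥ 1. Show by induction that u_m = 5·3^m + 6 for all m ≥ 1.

Base case: u_1 = 21, and 5·3^1 + 6 = 15 + 6 = 21.
Assume u_k = 5·3^k + 6 for some k ≥ 1.
Then u_{k+1} = 3u_k − 12 = 3·(5·3^k + 6) − 12 = 15·3^k + 18 − 12 = 5·3^{k+1} + 6.
So the formula holds for k+1, and by induction u_m = 5·3^m + 6 for all m ≥ 1.

u_m = 5·3^m + 6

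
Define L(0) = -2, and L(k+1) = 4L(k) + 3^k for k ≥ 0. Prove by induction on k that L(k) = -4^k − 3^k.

Base case: L(0) = -2, and -4^0 − 3^0 = -1 − 1 = -2.
Assume L(m) = -4^m − 3^m for some m ≥ 0.
Then L(m+1) = 4L(m) + 3^m = 4·(-4^m − 3^m) + 3^m = -4^{m+1} − 4·3^m + 3^m = -4^{m+1} − 3·3^m = -4^{m+1} − 3^{m+1}.
So the formula holds for m+1, and by induction L(k) = -4^k − 3^k for all k ≥ 0.

L(k) = -4^k − 3^k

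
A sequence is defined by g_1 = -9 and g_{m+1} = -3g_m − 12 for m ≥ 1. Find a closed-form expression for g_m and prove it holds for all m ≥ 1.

Claim: g_m = 2·(-3)^m − 3.

Base case: g_1 = -9, and 2·(-3)^1 − 3 = -6 − 3 = -9.
Assume g_r = 2·(-3)^r − 3 for some r ≥ 1.
Then g_{r+1} = -3g_r − 12 = -3·(2·(-3)^r − 3) − 12 = -6·(-3)^r + 9 − 12 = 2·(-3)^{r+1} − 3.
By induction, g_m = 2·(-3)^m − 3 for all m ≥ 1.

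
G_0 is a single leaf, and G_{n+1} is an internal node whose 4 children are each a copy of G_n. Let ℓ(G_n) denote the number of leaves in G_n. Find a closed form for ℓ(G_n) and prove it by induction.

Claim: ℓ(G_n) = 4^n.

Base case: ℓ(G_0) = 1, and 4^0 = 1.
Assume ℓ(G_r) = 4^r.
Then ℓ(G_{r+1}) = 4·ℓ(G_r) = 4·4^r = 4^{r+1}.
Hence ℓ(G_n) = 4^n for every n ≥ 0, by induction.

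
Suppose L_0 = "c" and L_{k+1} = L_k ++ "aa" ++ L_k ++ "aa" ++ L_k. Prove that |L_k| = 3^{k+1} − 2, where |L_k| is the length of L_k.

Base case: |L_0| = 1, and 3^{0+1} − 2 = 1.
Assume |L_r| = 3^{r+1} − 2.
Then |L_{r+1}| = 3|L_r| + 4 = 3(3^{r+1} − 2) + 4 = 3^{r+2} − 6 + 4 = 3^{r+2} − 2.
Hence |L_k| = 3^{k+1} − 2 for every k ≥ 0, by induction.

|L_k| = 3^{k+1} − 2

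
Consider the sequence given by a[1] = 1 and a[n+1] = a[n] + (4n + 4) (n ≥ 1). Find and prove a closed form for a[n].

Claim: a[n] = 2n^2 + 2n − 3.

Base case: a[1] = 1, and 2·1^2 + 2·1 − 3 = 1.
Assume a[m] = 2m^2 + 2m − 3.
Then a[m+1] = a[m] + (4m + 4) = (2m^2 + 2m − 3) + (4m + 4) = 2m^2 + 6m + 1,
and 2·(m+1)^2 + 2·(m+1) − 3 = 2m^2 + 6m + 1.
By induction, a[n] = 2n^2 + 2n − 3 for all n ≥ 1.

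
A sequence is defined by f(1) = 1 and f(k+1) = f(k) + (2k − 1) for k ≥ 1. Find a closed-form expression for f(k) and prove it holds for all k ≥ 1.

Claim: f(k) = k^2 − 2k + 2.

Base case: f(1) = 1, and 1^2 − 2·1 + 2 = 1.
Assume f(r) = r^2 − 2r + 2.
Then f(r+1) = f(r) + (2r − 1) = (r^2 − 2r + 2) + (2r − 1) = r^2 + 1,
and (r+1)^2 − 2·(r+1) + 2 = r^2 + 1.
By induction, f(k) = k^2 − 2k + 2 for all k ≥ 1.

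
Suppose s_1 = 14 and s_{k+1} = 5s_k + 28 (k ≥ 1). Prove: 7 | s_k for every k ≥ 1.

Base case: s_1 = 14 = 7·2, so 7 | s_1.
Assume 7 | s_j, so s_j = 7t for some integer t.
Then s_{j+1} = 5s_j + 28 = 5·(7t) + 28 = 7(5t + 4), so 7 | s_{j+1}.
So the property holds for j+1, and by induction 7 | s_k for all k ≥ 1.

7 | s_k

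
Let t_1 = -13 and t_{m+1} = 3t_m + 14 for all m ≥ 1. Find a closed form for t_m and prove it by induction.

Claim: t_m = -2·3^m − 7.

Base case: t_1 = -13, and -2·3^1 − 7 = -6 − 7 = -13.
Assume t_r = -2·3^r − 7 for some r ≥ 1.
Then t_{r+1} = 3t_r + 14 = 3·(-2·3^r − 7) + 14 = -6·3^r − 21 + 14 = -2·3^{r+1} − 7.
Hence t_m = -2·3^m − 7 for every m ≥ 1, by induction.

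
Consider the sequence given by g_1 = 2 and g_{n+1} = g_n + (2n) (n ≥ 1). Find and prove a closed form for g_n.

Claim: g_n = n^2 − n + 2.

Base case: g_1 = 2, and 1^2 − 1 + 2 = 2.
Assume g_m = m^2 − m + 2.
Then g_{m+1} = g_m + (2m) = (m^2 − m + 2) + (2m) = m^2 + m + 2,
and (m+1)^2 − (m+1) + 2 = m^2 + m + 2.
Hence g_n = n^2 − n + 2 for every n ≥ 1, by induction.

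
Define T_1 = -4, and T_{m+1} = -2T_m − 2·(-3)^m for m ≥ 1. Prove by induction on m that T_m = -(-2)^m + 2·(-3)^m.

Base case: T_1 = -4, and -(-2)^1 + 2·(-3)^1 = 2 − 6 = -4.
Assume T_j = -(-2)^j + 2·(-3)^j for some j ≥ 1.
Then T_{j+1} = -2T_j − 2·(-3)^j = -2·(-(-2)^j + 2·(-3)^j) − 2·(-3)^j = -(-2)^{j+1} − 4·(-3)^j − 2·(-3)^j = -(-2)^{j+1} − 6·(-3)^j = -(-2)^{j+1} + 2·(-3)^{j+1}.
So the formula holds for j+1, and by induction T_m = -(-2)^m + 2·(-3)^m for all m ≥ 1.

T_m = -(-2)^m + 2·(-3)^m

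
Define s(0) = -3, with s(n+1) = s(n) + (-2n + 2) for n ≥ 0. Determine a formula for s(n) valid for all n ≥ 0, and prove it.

Claim: s(n) = -n^2 + 3n − 3.

Base case: s(0) = -3, and -0^2 + 3·0 − 3 = -3.
Assume s(m) = -m^2 + 3m − 3.
Then s(m+1) = s(m) + (-2m + 2) = (-m^2 + 3m − 3) + (-2m + 2) = -m^2 + m − 1,
and -(m+1)^2 + 3·(m+1) − 3 = -m^2 + m − 1.
Hence s(n) = -n^2 + 3n − 3 for every n ≥ 0, by induction.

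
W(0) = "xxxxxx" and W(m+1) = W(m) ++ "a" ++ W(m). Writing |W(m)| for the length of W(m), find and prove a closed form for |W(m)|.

Claim: |W(m)| = 7·2^m − 1.

Base case: |W(0)| = 6, and 7·2^0 − 1 = 6.
Assume |W(r)| = 7·2^r − 1.
Then |W(r+1)| = |W(r)| + 1 + |W(r)| = 2|W(r)| + 1 = 2(7·2^r − 1) + 1 = 7·2^{r+1} − 2 + 1 = 7·2^{r+1} − 1.
So the formula holds for r+1, and by induction |W(m)| = 7·2^m − 1 for all m ≥ 0.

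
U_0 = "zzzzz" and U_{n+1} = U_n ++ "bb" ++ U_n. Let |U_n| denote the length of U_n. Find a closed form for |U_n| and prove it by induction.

Claim: |U_n| = 7·2^n − 2.

Base case: |U_0| = 5, and 7·2^0 − 2 = 5.
Assume |U_r| = 7·2^r − 2.
Then |U_{r+1}| = |U_r| + 2 + |U_r| = 2|U_r| + 2 = 2(7·2^r − 2) + 2 = 7·2^{r+1} − 4 + 2 = 7·2^{r+1} − 2.
So the formula holds for r+1, and by induction |U_n| = 7·2^n − 2 for all n ≥ 0.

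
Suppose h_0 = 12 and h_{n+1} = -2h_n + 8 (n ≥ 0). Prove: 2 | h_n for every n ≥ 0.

Base case: h_0 = 12 = 2·6, so 2 | h_0.
Assume 2 | h_m, so h_m = 2t for some integer t.
Then h_{m+1} = -2h_m + 8 = -2·(2t) + 8 = 2(-2t + 4), so 2 | h_{m+1}.
So the property holds for m+1, and by induction 2 | h_n for all n ≥ 0.

2 | h_n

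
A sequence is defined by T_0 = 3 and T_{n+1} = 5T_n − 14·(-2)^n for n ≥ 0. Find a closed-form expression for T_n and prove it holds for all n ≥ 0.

Claim: T_n = 5^n + 2·(-2)^n.

Base case: T_0 = 3, and 5^0 + 2·(-2)^0 = 1 + 2 = 3.
Assume T_k = 5^k + 2·(-2)^k for some k ≥ 0.
Then T_{k+1} = 5T_k − 14·(-2)^k = 5·(5^k + 2·(-2)^k) − 14·(-2)^k = 5^{k+1} + 10·(-2)^k − 14·(-2)^k = 5^{k+1} − 4·(-2)^k = 5^{k+1} + 2·(-2)^{k+1}.
Hence T_n = 5^n + 2·(-2)^n for every n ≥ 0, by induction.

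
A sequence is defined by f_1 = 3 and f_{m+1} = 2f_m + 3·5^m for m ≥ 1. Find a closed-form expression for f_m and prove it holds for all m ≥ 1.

Claim: f_m = -2^m + 5^m.

Base case: f_1 = 3, and -2^1 + 5^1 = -2 + 5 = 3.
Assume f_k = -2^k + 5^k for some k ≥ 1.
Then f_{k+1} = 2f_k + 3·5^k = 2·(-2^k + 5^k) + 3·5^k = -2^{k+1} + 2·5^k + 3·5^k = -2^{k+1} + 5·5^k = -2^{k+1} + 5^{k+1}.
By induction, f_m = -2^m + 5^m for all m ≥ 1.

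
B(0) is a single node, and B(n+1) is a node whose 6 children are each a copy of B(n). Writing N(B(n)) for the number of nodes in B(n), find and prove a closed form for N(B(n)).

Claim: N(B(n)) = (6^{n+1} − 1)/5.

Base case: N(B(0)) = 1, and (6^{0+1} − 1)/5 = 1.
Assume N(B(k)) = (6^{k+1} − 1)/5.
Then N(B(k+1)) = 1 + 6N(B(k)) = 1 + 6·(6^{k+1} − 1)/5 = 1 + (6^{k+2} − 6)/5 = (5 + 6^{k+2} − 6)/5 = (6^{k+2} − 1)/5.
So the formula holds for k+1, and by induction N(B(n)) = (6^{n+1} − 1)/5 for all n ≥ 0.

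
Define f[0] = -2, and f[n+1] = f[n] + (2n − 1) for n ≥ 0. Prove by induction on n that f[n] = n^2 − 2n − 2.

Base case: f[0] = -2, and 0^2 − 2·0 − 2 = -2.
Assume f[r] = r^2 − 2r − 2.
Then f[r+1] = f[r] + (2r − 1) = (r^2 − 2r − 2) + (2r − 1) = r^2 − 3,
and (r+1)^2 − 2·(r+1) − 2 = r^2 − 3.
Hence f[n] = n^2 − 2n − 2 for every n ≥ 0, by induction.

f[n] = n^2 − 2n − 2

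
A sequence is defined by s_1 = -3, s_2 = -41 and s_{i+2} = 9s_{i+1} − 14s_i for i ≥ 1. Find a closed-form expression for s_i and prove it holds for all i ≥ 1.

Claim: s_i = -7^i + 2·2^i.

Base cases: s_1 = -3 and -7^1 + 2·2^1 = -3; s_2 = -41 and -7^2 + 2·2^2 = -41.
Assume s_j = -7^j + 2·2^j for all 1 ≤ j ≤ r, where r ≥ 2.
Then s_{r+1} = 9s_r − 14s_{r−1} = 9·(-7^r + 2·2^r) − 14·(-7^{r−1} + 2·2^{r−1}) = -(9·7 − 14)7^{r−1} + 2·(9·2 − 14)2^{r−1} = -49·7^{r−1} + 8·2^{r−1} = -7^{r+1} + 2·2^{r+1}.
This completes the inductive step, so s_i = -7^i + 2·2^i for all i ≥ 1.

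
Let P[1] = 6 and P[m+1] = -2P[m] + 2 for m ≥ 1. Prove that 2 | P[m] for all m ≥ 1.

Base case: P[1] = 6 = 2·3, so 2 | P[1].
Assume 2 | P[j], so P[j] = 2t for some integer t.
Then P[j+1] = -2P[j] + 2 = -2·(2t) + 2 = 2(-2t + 1), so 2 | P[j+1].
Hence 2 | P[m] for every m ≥ 1, by induction.

2 | P[m]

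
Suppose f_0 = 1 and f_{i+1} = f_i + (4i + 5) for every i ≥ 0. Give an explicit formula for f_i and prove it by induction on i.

Claim: f_i = 2i^2 + 3i + 1.

Base case: f_0 = 1, and 2·0^2 + 3·0 + 1 = 1.
Assume f_j = 2j^2 + 3j + 1.
Then f_{j+1} = f_j + (4j + 5) = (2j^2 + 3j + 1) + (4j + 5) = 2j^2 + 7j + 6,
and 2·(j+1)^2 + 3·(j+1) + 1 = 2j^2 + 7j + 6.
By induction, f_i = 2i^2 + 3i + 1 for all i ≥ 0.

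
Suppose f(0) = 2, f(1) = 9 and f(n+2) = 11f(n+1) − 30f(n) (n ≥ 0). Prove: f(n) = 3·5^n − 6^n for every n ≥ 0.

Base cases: f(0) = 2 and 3·5^0 − 6^0 = 2; f(1) = 9 and 3·5^1 − 6^1 = 9.
Assume f(j) = 3·5^j − 6^j for all 0 ≤ j ≤ m, where m ≥ 1.
Then f(m+1) = 11f(m) − 30f(m−1) = 11·(3·5^m − 6^m) − 30·(3·5^{m−1} − 6^{m−1}) = 3·(11·5 − 30)5^{m−1} − (11·6 − 30)6^{m−1} = 75·5^{m−1} − 36·6^{m−1} = 3·5^{m+1} − 6^{m+1}.
So the formula holds for m+1, and by strong induction f(n) = 3·5^n − 6^n for all n ≥ 0.

f(n) = 3·5^n − 6^n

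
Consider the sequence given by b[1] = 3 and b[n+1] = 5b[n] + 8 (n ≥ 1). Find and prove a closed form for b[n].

Claim: b[n] = 5^n − 2.

Base case: b[1] = 3, and 5^1 − 2 = 5 − 2 = 3.
Assume b[j] = 5^j − 2 for some j ≥ 1.
Then b[j+1] = 5b[j] + 8 = 5·(5^j − 2) + 8 = 5^{j+1} − 10 + 8 = 5^{j+1} − 2.
By induction, b[n] = 5^n − 2 for all n ≥ 1.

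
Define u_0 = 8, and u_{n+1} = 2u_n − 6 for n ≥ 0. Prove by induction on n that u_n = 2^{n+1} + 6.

Base case: u_0 = 8, and 2^{0+1} + 6 = 2 + 6 = 8.
Assume u_m = 2^{m+1} + 6 for some m ≥ 0.
Then u_{m+1} = 2u_m − 6 = 2·(2^{m+1} + 6) − 6 = 2^{m+2} + 12 − 6 = 2^{m+2} + 6.
This completes the inductive step, so u_n = 2^{n+1} + 6 for all n ≥ 0.

u_n = 2^{n+1} + 6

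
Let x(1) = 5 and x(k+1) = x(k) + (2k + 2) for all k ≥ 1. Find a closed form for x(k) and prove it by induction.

Claim: x(k) = k^2 + k + 3.

Base case: x(1) = 5, and 1^2 + 1 + 3 = 5.
Assume x(r) = r^2 + r + 3.
Then x(r+1) = x(r) + (2r + 2) = (r^2 + r + 3) + (2r + 2) = r^2 + 3r + 5,
and (r+1)^2 + (r+1) + 3 = r^2 + 3r + 5.
Hence x(k) = k^2 + k + 3 for every k ≥ 1, by induction.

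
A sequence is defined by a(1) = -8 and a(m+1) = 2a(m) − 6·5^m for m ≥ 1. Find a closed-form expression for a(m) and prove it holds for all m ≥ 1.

Claim: a(m) = 2^m − 2·5^m.

Base case: a(1) = -8, and 2^1 − 2·5^1 = 2 − 10 = -8.
Assume a(r) = 2^r − 2·5^r for some r ≥ 1.
Then a(r+1) = 2a(r) − 6·5^r = 2·(2^r − 2·5^r) − 6·5^r = 2^{r+1} − 4·5^r − 6·5^r = 2^{r+1} − 10·5^r = 2^{r+1} − 2·5^{r+1}.
By induction, a(m) = 2^m − 2·5^m for all m ≥ 1.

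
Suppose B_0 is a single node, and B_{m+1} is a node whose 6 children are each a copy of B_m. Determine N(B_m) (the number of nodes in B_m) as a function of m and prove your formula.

Claim: N(B_m) = (6^{m+1} − 1)/5.

Base case: N(B_0) = 1, and (6^{0+1} − 1)/5 = 1.
Assume N(B_k) = (6^{k+1} − 1)/5.
Then N(B_{k+1}) = 1 + 6N(B_k) = 1 + 6·(6^{k+1} − 1)/5 = 1 + (6^{k+2} − 6)/5 = (5 + 6^{k+2} − 6)/5 = (6^{k+2} − 1)/5.
So the formula holds for k+1, and by induction N(B_m) = (6^{m+1} − 1)/5 for all m ≥ 0.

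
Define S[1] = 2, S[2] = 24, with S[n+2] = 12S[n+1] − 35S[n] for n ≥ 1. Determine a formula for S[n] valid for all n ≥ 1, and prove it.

Claim: S[n] = -5^n + 7^n.

Base cases: S[1] = 2 and -5^1 + 7^1 = 2; S[2] = 24 and -5^2 + 7^2 = 24.
Assume S[j] = -5^j + 7^j for all 1 ≤ j ≤ k, where k ≥ 2.
Then S[k+1] = 12S[k] − 35S[k−1] = 12·(-5^k + 7^k) − 35·(-5^{k−1} + 7^{k−1}) = -(12·5 − 35)5^{k−1} + (12·7 − 35)7^{k−1} = -25·5^{k−1} + 49·7^{k−1} = -5^{k+1} + 7^{k+1}.
By strong induction, S[n] = -5^n + 7^n for all n ≥ 1.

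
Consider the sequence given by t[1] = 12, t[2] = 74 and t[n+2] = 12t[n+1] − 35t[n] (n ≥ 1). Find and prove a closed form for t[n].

Claim: t[n] = 5^n + 7^n.

Base cases: t[1] = 12 and 5^1 + 7^1 = 12; t[2] = 74 and 5^2 + 7^2 = 74.
Assume t[i] = 5^i + 7^i for all 1 ≤ i ≤ j, where j ≥ 2.
Then t[j+1] = 12t[j] − 35t[j−1] = 12·(5^j + 7^j) − 35·(5^{j−1} + 7^{j−1}) = (12·5 − 35)5^{j−1} + (12·7 − 35)7^{j−1} = 25·5^{j−1} + 49·7^{j−1} = 5^{j+1} + 7^{j+1}.
So the formula holds for j+1, and by strong induction t[n] = 5^n + 7^n for all n ≥ 1.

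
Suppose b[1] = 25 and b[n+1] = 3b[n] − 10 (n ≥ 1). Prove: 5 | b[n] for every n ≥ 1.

Base case: b[1] = 25 = 5·5, so 5 | b[1].
Assume 5 | b[r], so b[r] = 5t for some integer t.
Then b[r+1] = 3b[r] − 10 = 3·(5t) − 10 = 5(3t − 2), so 5 | b[r+1].
Hence 5 | b[n] for every n ≥ 1, by induction.

5 | b[n]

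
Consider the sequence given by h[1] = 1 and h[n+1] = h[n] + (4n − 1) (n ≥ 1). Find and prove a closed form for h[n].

Claim: h[n] = 2n^2 − 3n + 2.

Base case: h[1] = 1, and 2·1^2 − 3·1 + 2 = 1.
Assume h[r] = 2r^2 − 3r + 2.
Then h[r+1] = h[r] + (4r − 1) = (2r^2 − 3r + 2) + (4r − 1) = 2r^2 + r + 1,
and 2·(r+1)^2 − 3·(r+1) + 2 = 2r^2 + r + 1.
By induction, h[n] = 2n^2 − 3n + 2 for all n ≥ 1.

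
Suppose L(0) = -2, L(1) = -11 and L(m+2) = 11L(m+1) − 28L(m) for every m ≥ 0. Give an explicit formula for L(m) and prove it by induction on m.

Claim: L(m) = -7^m − 4^m.

Base cases: L(0) = -2 and -7^0 − 4^0 = -2; L(1) = -11 and -7^1 − 4^1 = -11.
Assume L(j) = -7^j − 4^j for all 0 ≤ j ≤ k, where k ≥ 1.
Then L(k+1) = 11L(k) − 28L(k−1) = 11·(-7^k − 4^k) − 28·(-7^{k−1} − 4^{k−1}) = -(11·7 − 28)7^{k−1} − (11·4 − 28)4^{k−1} = -49·7^{k−1} − 16·4^{k−1} = -7^{k+1} − 4^{k+1}.
Hence L(m) = -7^m − 4^m for every m ≥ 0, by strong induction.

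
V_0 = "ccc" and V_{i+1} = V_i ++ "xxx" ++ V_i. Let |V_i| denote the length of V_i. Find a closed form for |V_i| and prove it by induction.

Claim: |V_i| = 6·2^i − 3.

Base case: |V_0| = 3, and 6·2^0 − 3 = 3.
Assume |V_r| = 6·2^r − 3.
Then |V_{r+1}| = |V_r| + 3 + |V_r| = 2|V_r| + 3 = 2(6·2^r − 3) + 3 = 6·2^{r+1} − 6 + 3 = 6·2^{r+1} − 3.
This completes the inductive step, so |V_i| = 6·2^i − 3 for all i ≥ 0.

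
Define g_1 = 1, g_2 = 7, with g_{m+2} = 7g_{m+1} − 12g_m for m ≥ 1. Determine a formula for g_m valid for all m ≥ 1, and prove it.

Claim: g_m = -3^m + 4^m.

Base cases: g_1 = 1 and -3^1 + 4^1 = 1; g_2 = 7 and -3^2 + 4^2 = 7.
Assume g_j = -3^j + 4^j for all 1 ≤ j ≤ k, where k ≥ 2.
Then g_{k+1} = 7g_k − 12g_{k−1} = 7·(-3^k + 4^k) − 12·(-3^{k−1} + 4^{k−1}) = -(7·3 − 12)3^{k−1} + (7·4 − 12)4^{k−1} = -9·3^{k−1} + 16·4^{k−1} = -3^{k+1} + 4^{k+1}.
This completes the inductive step, so g_m = -3^m + 4^m for all m ≥ 1.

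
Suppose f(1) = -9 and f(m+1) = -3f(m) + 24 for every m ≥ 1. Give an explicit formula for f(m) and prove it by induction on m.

Claim: f(m) = 5·(-3)^m + 6.

Base case: f(1) = -9, and 5·(-3)^1 + 6 = -15 + 6 = -9.
Assume f(r) = 5·(-3)^r + 6 for some r ≥ 1.
Then f(r+1) = -3f(r) + 24 = -3·(5·(-3)^r + 6) + 24 = -15·(-3)^r − 18 + 24 = 5·(-3)^{r+1} + 6.
This completes the inductive step, so f(m) = 5·(-3)^m + 6 for all m ≥ 1.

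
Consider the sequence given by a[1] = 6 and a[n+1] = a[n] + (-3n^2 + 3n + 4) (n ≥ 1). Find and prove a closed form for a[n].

Claim: a[n] = -n^3 + 3n^2 + 2n + 2.

Base case: a[1] = 6, and -1^3 + 3·1^2 + 2·1 + 2 = 6.
Assume a[j] = -j^3 + 3j^2 + 2j + 2.
Then a[j+1] = a[j] + (-3j^2 + 3j + 4) = (-j^3 + 3j^2 + 2j + 2) + (-3j^2 + 3j + 4) = -j^3 + 5j + 6,
and -(j+1)^3 + 3·(j+1)^2 + 2·(j+1) + 2 = -j^3 + 5j + 6.
This completes the inductive step, so a[n] = -n^3 + 3n^2 + 2n + 2 for all n ≥ 1.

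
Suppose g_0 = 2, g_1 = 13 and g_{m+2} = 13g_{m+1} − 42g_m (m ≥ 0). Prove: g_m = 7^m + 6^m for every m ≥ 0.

Base cases: g_0 = 2 and 7^0 + 6^0 = 2; g_1 = 13 and 7^1 + 6^1 = 13.
Assume g_i = 7^i + 6^i for all 0 ≤ i ≤ j, where j ≥ 1.
Then g_{j+1} = 13g_j − 42g_{j−1} = 13·(7^j + 6^j) − 42·(7^{j−1} + 6^{j−1}) = (13·7 − 42)7^{j−1} + (13·6 − 42)6^{j−1} = 49·7^{j−1} + 36·6^{j−1} = 7^{j+1} + 6^{j+1}.
Hence g_m = 7^m + 6^m for every m ≥ 0, by strong induction.

g_m = 7^m + 6^m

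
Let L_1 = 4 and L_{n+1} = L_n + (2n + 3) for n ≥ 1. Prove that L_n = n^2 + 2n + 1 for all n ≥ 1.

Base case: L_1 = 4, and 1^2 + 2·1 + 1 = 4.
Assume L_k = k^2 + 2k + 1.
Then L_{k+1} = L_k + (2k + 3) = (k^2 + 2k + 1) + (2k + 3) = k^2 + 4k + 4,
and (k+1)^2 + 2·(k+1) + 1 = k^2 + 4k + 4.
Hence L_n = n^2 + 2n + 1 for every n ≥ 1, by induction.

L_n = n^2 + 2n + 1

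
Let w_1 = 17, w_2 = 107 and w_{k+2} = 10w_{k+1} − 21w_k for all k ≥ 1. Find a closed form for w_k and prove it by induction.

Claim: w_k = 2·7^k + 3^k.

Base cases: w_1 = 17 and 2·7^1 + 3^1 = 17; w_2 = 107 and 2·7^2 + 3^2 = 107.
Assume w_j = 2·7^j + 3^j for all 1 ≤ j ≤ r, where r ≥ 2.
Then w_{r+1} = 10w_r − 21w_{r−1} = 10·(2·7^r + 3^r) − 21·(2·7^{r−1} + 3^{r−1}) = 2·(10·7 − 21)7^{r−1} + (10·3 − 21)3^{r−1} = 98·7^{r−1} + 9·3^{r−1} = 2·7^{r+1} + 3^{r+1}.
This completes the inductive step, so w_k = 2·7^k + 3^k for all k ≥ 1.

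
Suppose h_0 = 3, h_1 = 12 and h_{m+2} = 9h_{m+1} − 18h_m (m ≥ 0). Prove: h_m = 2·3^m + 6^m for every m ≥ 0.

Base cases: h_0 = 3 and 2·3^0 + 6^0 = 3; h_1 = 12 and 2·3^1 + 6^1 = 12.
Assume h_j = 2·3^j + 6^j for all 0 ≤ j ≤ r, where r ≥ 1.
Then h_{r+1} = 9h_r − 18h_{r−1} = 9·(2·3^r + 6^r) − 18·(2·3^{r−1} + 6^{r−1}) = 2·(9·3 − 18)3^{r−1} + (9·6 − 18)6^{r−1} = 18·3^{r−1} + 36·6^{r−1} = 2·3^{r+1} + 6^{r+1}.
So the formula holds for r+1, and by strong induction h_m = 2·3^m + 6^m for all m ≥ 0.

h_m = 2·3^m + 6^m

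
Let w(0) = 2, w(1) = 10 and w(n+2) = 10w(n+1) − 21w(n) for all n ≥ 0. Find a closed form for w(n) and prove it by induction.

Claim: w(n) = 7^n + 3^n.

Base cases: w(0) = 2 and 7^0 + 3^0 = 2; w(1) = 10 and 7^1 + 3^1 = 10.
Assume w(j) = 7^j + 3^j for all 0 ≤ j ≤ r, where r ≥ 1.
Then w(r+1) = 10w(r) − 21w(r−1) = 10·(7^r + 3^r) − 21·(7^{r−1} + 3^{r−1}) = (10·7 − 21)7^{r−1} + (10·3 − 21)3^{r−1} = 49·7^{r−1} + 9·3^{r−1} = 7^{r+1} + 3^{r+1}.
This completes the inductive step, so w(n) = 7^n + 3^n for all n ≥ 0.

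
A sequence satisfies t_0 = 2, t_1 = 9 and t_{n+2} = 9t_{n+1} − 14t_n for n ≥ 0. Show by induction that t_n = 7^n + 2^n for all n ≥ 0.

Base cases: t_0 = 2 and 7^0 + 2^0 = 2; t_1 = 9 and 7^1 + 2^1 = 9.
Assume t_i = 7^i + 2^i for all 0 ≤ i ≤ j, where j ≥ 1.
Then t_{j+1} = 9t_j − 14t_{j−1} = 9·(7^j + 2^j) − 14·(7^{j−1} + 2^{j−1}) = (9·7 − 14)7^{j−1} + (9·2 − 14)2^{j−1} = 49·7^{j−1} + 4·2^{j−1} = 7^{j+1} + 2^{j+1}.
So the formula holds for j+1, and by strong induction t_n = 7^n + 2^n for all n ≥ 0.

t_n = 7^n + 2^n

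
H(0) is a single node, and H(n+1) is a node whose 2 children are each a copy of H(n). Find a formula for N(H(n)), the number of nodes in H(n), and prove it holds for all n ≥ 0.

Claim: N(H(n)) = 2^{n+1} − 1.

Base case: N(H(0)) = 1, and 2^{0+1} − 1 = 1.
Assume N(H(k)) = 2^{k+1} − 1.
Then N(H(k+1)) = 1 + 2N(H(k)) = 1 + 2(2^{k+1} − 1) = 2^{k+2} − 2 + 1 = 2^{k+2} − 1.
By induction, N(H(n)) = 2^{n+1} − 1 for all n ≥ 0.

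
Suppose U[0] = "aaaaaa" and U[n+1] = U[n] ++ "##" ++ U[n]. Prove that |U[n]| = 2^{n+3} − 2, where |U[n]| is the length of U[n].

Base case: |U[0]| = 6, and 2^{0+3} − 2 = 6.
Assume |U[k]| = 2^{k+3} − 2.
Then |U[k+1]| = |U[k]| + 2 + |U[k]| = 2|U[k]| + 2 = 2(2^{k+3} − 2) + 2 = 2^{k+1+3} − 4 + 2 = 2^{k+1+3} − 2.
Hence |U[n]| = 2^{n+3} − 2 for every n ≥ 0, by induction.

|U[n]| = 2^{n+3} − 2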